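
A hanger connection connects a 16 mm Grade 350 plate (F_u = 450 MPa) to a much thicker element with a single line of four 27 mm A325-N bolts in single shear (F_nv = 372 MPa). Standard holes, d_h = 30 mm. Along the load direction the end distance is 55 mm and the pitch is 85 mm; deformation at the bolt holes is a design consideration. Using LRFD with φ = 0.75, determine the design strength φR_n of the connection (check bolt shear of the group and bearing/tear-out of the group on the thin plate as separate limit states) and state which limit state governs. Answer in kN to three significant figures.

639 kN (bolt shear governs)

Bolt shear: A_b = π·27²/4 = 572.6 mm²; R_n = 372 × 572.6 × 4 × 1 / 1000 = 852 kN → 0.75 × 852 = 639 kN.
Bearing (1.2 l_c t F_u ≤ 2.4 d t F_u): upper limit = 2.4·27·16·450 / 1000 = 466.6 kN.
  Edge l_c = 55 − 30/2 = 40 → r_n = 345.6 kN; interior l_c = 85 − 30 = 55 → r_n = 466.6 kN.
  R_n,bearing = 1·345.6 + 3·466.6 = 1745 kN → 0.75 × 1745 = 1310 kN.
Bolt shear governs: 639 kN.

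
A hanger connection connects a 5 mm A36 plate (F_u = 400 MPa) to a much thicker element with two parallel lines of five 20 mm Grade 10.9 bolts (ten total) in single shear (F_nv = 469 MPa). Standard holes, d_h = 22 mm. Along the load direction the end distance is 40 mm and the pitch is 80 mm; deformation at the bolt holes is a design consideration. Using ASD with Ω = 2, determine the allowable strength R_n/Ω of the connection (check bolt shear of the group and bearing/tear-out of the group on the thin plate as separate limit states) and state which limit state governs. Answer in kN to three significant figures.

454 kN (bearing governs)

Bolt shear: A_b = π·20²/4 = 314.2 mm²; R_n = 469 × 314.2 × 10 × 1 / 1000 = 1473 kN → 1473 / 2 = 737 kN.
Bearing (1.2 l_c t F_u ≤ 2.4 d t F_u): upper limit = 2.4·20·5·400 / 1000 = 96 kN.
  Edge l_c = 40 − 22/2 = 29 → r_n = 69.6 kN; interior l_c = 80 − 22 = 58 → r_n = 96 kN.
  R_n,bearing = 2·69.6 + 8·96 = 907.2 kN → 907.2 / 2 = 454 kN.
Bearing governs: 454 kN.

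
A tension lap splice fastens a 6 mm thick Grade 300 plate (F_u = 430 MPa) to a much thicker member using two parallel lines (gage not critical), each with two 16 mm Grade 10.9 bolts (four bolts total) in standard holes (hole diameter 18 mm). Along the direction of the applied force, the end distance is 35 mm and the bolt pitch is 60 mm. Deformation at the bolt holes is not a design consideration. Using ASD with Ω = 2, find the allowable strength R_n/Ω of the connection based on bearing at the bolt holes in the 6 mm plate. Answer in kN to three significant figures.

224 kN

Per bolt r_n = 1.5 l_c t F_u ≤ 3.0 d t F_u; upper limit = 3.0 × 16 × 6 × 430 / 1000 = 123.8 kN.
Edge bolt: l_c = 35 − 18/2 = 26 mm → 1.5 × 26 × 6 × 430 / 1000 = 100.6 → r_n = 100.6 kN.
Interior bolts: l_c = 60 − 18 = 42 mm → 1.5 × 42 × 6 × 430 / 1000 = 162.5 → r_n = 123.8 kN.
R_n = 2 × 100.6 + 2 × 123.8 = 448.9 kN.
Allowable strength R_n/Ω = 448.9 / 2 = 224 kN.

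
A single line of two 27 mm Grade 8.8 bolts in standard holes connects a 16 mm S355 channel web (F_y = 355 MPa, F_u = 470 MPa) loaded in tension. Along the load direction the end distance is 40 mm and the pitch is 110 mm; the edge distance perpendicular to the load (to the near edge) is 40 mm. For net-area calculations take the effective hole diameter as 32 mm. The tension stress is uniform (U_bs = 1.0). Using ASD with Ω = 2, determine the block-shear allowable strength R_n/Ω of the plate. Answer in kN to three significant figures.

Shear plane L_v = 40 + 1·110 = 150 mm; A_gv = 150 × 16 = 2400 mm².
A_nv = (150 − 1.5·32) × 16 = 1632 mm².
A_nt = (40 − 0.5·32) × 16 = 384 mm².
0.6 F_u A_nv = 460.2 kN; 0.6 F_y A_gv = 511.2 kN → shear rupture governs the shear term.
R_n = 460.2 + 1.0 × 470 × 384 / 1000 = 640.7 kN.
Allowable strength R_n/Ω = 640.7 / 2 = 320 kN.

320 kN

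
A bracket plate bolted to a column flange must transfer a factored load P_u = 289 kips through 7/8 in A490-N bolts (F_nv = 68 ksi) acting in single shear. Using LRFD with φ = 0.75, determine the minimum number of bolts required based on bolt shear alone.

10 bolts

A_b = π·0.875²/4 = 0.6013 in².
Per-bolt design strength φR_n = 0.75 × 68 × 0.6013 × 1 = 30.67 kips.
n ≥ 289 / 30.67 = 9.424 → use 10 bolts.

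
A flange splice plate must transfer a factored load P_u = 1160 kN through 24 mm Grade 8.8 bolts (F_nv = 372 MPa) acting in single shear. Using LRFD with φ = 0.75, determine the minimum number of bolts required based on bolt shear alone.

10 bolts

A_b = π·24²/4 = 452.4 mm².
Per-bolt design strength φR_n = 0.75 × 372 × 452.4 × 1 / 1000 = 126.2 kN.
n ≥ 1160 / 126.2 = 9.191 → use 10 bolts.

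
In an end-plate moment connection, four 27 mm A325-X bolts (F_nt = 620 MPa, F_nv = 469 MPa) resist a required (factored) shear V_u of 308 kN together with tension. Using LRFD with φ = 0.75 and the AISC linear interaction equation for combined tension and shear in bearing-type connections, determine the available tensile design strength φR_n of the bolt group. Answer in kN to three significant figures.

977 kN

A_b = π·27²/4 = 572.6 mm²; f_rv = 308 × 1000 / (4 × 572.6) = 134.5 MPa.
F'_nt = 1.3 F_nt − (F_nt / φF_nv) f_rv = 1.3·620 − (620/(0.75·469))·134.5 = 569 MPa, capped at F_nt → F'_nt = 569 MPa.
R_n = F'_nt · A_b · n = 569 × 572.6 × 4 / 1000 = 1303 kN.
Design strength φR_n = 0.75 × 1303 = 977 kN.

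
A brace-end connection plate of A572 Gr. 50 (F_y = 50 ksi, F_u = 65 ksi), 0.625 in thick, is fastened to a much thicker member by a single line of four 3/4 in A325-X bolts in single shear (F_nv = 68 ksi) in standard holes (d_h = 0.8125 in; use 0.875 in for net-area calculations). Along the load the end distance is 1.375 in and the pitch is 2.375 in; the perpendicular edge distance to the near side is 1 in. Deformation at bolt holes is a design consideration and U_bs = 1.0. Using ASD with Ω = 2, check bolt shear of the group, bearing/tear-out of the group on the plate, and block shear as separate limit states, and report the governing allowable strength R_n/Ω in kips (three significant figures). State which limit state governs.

60.1 kips (bolt shear governs)

Bolt shear: A_b = π·0.75²/4 = 0.4418 in²; R_n = 68 × 0.4418 × 4 × 1 = 120.2 kips → 120.2 / 2 = 60.1 kips.
Bearing: edge l_c = 0.9688, r_n = 47.23 kips; interior l_c = 1.562, r_n = 73.12 kips; R_n = 47.23 + 3·73.12 = 266.6 kips → 133 kips.
Block shear: A_gv = 5.312, A_nv = 3.398, A_nt = 0.3516 in²; R_n = min(0.6F_uA_nv, 0.6F_yA_gv) + U_bs·F_u·A_nt = 155.4 kips → 77.7 kips.
Bolt shear governs: 60.1 kips.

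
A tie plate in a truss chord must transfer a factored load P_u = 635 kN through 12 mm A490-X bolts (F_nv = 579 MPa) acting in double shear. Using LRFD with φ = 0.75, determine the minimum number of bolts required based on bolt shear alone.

7 bolts

A_b = π·12²/4 = 113.1 mm².
Per-bolt design strength φR_n = 0.75 × 579 × 113.1 × 2 / 1000 = 98.23 kN.
n ≥ 635 / 98.23 = 6.465 → use 7 bolts.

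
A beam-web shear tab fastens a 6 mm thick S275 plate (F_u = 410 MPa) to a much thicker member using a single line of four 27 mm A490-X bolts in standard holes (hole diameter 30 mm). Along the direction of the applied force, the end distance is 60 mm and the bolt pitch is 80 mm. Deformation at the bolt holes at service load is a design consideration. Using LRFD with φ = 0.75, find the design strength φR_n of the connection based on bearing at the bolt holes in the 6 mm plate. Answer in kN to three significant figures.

Per bolt r_n = 1.2 l_c t F_u ≤ 2.4 d t F_u; upper limit = 2.4 × 27 × 6 × 410 / 1000 = 159.4 kN.
Edge bolt: l_c = 60 − 30/2 = 45 mm → 1.2 × 45 × 6 × 410 / 1000 = 132.8 → r_n = 132.8 kN.
Interior bolts: l_c = 80 − 30 = 50 mm → 1.2 × 50 × 6 × 410 / 1000 = 147.6 → r_n = 147.6 kN.
R_n = 1 × 132.8 + 3 × 147.6 = 575.6 kN.
Design strength φR_n = 0.75 × 575.6 = 432 kN.

432 kN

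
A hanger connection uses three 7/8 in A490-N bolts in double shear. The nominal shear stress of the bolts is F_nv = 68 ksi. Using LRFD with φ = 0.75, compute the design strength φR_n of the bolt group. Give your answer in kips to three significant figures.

A_b = π × 0.875² / 4 = 0.6013 in².
R_n = F_nv · A_b · n · n_s = 68 × 0.6013 × 3 × 2 = 245.3 kips.
Design strength φR_n = 0.75 × 245.3 = 184 kips.

184 kips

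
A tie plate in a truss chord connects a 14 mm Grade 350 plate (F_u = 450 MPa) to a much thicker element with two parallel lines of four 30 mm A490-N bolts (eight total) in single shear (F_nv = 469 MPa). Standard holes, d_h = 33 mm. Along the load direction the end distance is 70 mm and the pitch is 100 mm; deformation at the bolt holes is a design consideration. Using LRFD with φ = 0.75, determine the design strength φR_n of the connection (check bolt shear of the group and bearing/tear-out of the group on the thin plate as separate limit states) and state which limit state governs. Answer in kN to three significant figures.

1990 kN (bolt shear governs)

Bolt shear: A_b = π·30²/4 = 706.9 mm²; R_n = 469 × 706.9 × 8 × 1 / 1000 = 2652 kN → 0.75 × 2652 = 1990 kN.
Bearing (1.2 l_c t F_u ≤ 2.4 d t F_u): upper limit = 2.4·30·14·450 / 1000 = 453.6 kN.
  Edge l_c = 70 − 33/2 = 53.5 → r_n = 404.5 kN; interior l_c = 100 − 33 = 67 → r_n = 453.6 kN.
  R_n,bearing = 2·404.5 + 6·453.6 = 3531 kN → 0.75 × 3531 = 2650 kN.
Bolt shear governs: 1990 kN.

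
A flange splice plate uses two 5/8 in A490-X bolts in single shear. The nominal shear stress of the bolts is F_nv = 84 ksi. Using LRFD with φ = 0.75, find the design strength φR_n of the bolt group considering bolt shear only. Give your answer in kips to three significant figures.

A_b = π × 0.625² / 4 = 0.3068 in².
R_n = F_nv · A_b · n · n_s = 84 × 0.3068 × 2 × 1 = 51.54 kips.
Design strength φR_n = 0.75 × 51.54 = 38.7 kips.

38.7 kips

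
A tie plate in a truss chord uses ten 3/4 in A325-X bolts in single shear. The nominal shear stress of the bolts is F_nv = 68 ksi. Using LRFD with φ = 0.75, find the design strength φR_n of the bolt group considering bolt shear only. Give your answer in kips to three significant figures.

A_b = π × 0.75² / 4 = 0.4418 in².
R_n = F_nv · A_b · n · n_s = 68 × 0.4418 × 10 × 1 = 300.4 kips.
Design strength φR_n = 0.75 × 300.4 = 225 kips.

225 kips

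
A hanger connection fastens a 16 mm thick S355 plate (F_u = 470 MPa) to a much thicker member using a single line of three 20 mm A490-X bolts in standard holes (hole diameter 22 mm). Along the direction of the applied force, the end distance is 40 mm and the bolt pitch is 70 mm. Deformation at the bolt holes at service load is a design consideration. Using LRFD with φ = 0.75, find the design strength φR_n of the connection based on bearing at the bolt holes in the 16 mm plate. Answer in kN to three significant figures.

Per bolt r_n = 1.2 l_c t F_u ≤ 2.4 d t F_u; upper limit = 2.4 × 20 × 16 × 470 / 1000 = 361 kN.
Edge bolt: l_c = 40 − 22/2 = 29 mm → 1.2 × 29 × 16 × 470 / 1000 = 261.7 → r_n = 261.7 kN.
Interior bolts: l_c = 70 − 22 = 48 mm → 1.2 × 48 × 16 × 470 / 1000 = 433.2 → r_n = 361 kN.
R_n = 1 × 261.7 + 2 × 361 = 983.6 kN.
Design strength φR_n = 0.75 × 983.6 = 738 kN.

738 kN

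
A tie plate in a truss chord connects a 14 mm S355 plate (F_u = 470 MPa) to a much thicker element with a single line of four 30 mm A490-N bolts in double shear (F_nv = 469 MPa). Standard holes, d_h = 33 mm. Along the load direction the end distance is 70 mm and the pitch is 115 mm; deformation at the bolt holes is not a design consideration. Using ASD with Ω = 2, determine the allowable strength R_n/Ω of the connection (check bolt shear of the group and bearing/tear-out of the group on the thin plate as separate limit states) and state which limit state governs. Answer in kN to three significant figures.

Bolt shear: A_b = π·30²/4 = 706.9 mm²; R_n = 469 × 706.9 × 4 × 2 / 1000 = 2652 kN → 2652 / 2 = 1330 kN.
Bearing (1.5 l_c t F_u ≤ 3.0 d t F_u): upper limit = 3.0·30·14·470 / 1000 = 592.2 kN.
  Edge l_c = 70 − 33/2 = 53.5 → r_n = 528 kN; interior l_c = 115 − 33 = 82 → r_n = 592.2 kN.
  R_n,bearing = 1·528 + 3·592.2 = 2305 kN → 2305 / 2 = 1150 kN.
Bearing governs: 1150 kN.

1150 kN (bearing governs)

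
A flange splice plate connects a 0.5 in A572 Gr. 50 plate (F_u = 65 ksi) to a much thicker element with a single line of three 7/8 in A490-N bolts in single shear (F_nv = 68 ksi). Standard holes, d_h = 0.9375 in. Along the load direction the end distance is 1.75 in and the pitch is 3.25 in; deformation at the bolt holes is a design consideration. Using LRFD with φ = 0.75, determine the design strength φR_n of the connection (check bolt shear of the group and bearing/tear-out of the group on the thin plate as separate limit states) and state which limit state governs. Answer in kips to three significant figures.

Bolt shear: A_b = π·0.875²/4 = 0.6013 in²; R_n = 68 × 0.6013 × 3 × 1 = 122.7 kips → 0.75 × 122.7 = 92 kips.
Bearing (1.2 l_c t F_u ≤ 2.4 d t F_u): upper limit = 2.4·0.875·0.5·65 = 68.25 kips.
  Edge l_c = 1.75 − 0.9375/2 = 1.281 → r_n = 49.97 kips; interior l_c = 3.25 − 0.9375 = 2.312 → r_n = 68.25 kips.
  R_n,bearing = 1·49.97 + 2·68.25 = 186.5 kips → 0.75 × 186.5 = 140 kips.
Bolt shear governs: 92 kips.

92 kips (bolt shear governs)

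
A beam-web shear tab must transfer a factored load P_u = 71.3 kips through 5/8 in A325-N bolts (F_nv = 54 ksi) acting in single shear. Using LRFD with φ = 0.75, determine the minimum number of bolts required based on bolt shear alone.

6 bolts

A_b = π·0.625²/4 = 0.3068 in².
Per-bolt design strength φR_n = 0.75 × 54 × 0.3068 × 1 = 12.43 kips.
n ≥ 71.3 / 12.43 = 5.738 → use 6 bolts.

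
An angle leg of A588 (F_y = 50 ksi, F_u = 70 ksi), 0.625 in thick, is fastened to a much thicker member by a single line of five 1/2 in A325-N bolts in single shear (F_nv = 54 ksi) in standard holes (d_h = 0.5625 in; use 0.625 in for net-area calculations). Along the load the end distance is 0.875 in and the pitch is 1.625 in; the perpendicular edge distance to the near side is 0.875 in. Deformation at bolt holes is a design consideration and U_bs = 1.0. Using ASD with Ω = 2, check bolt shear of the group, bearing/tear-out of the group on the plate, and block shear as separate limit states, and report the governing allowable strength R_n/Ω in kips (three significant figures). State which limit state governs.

Bolt shear: A_b = π·0.5²/4 = 0.1963 in²; R_n = 54 × 0.1963 × 5 × 1 = 53.01 kips → 53.01 / 2 = 26.5 kips.
Bearing: edge l_c = 0.5938, r_n = 31.17 kips; interior l_c = 1.062, r_n = 52.5 kips; R_n = 31.17 + 4·52.5 = 241.2 kips → 121 kips.
Block shear: A_gv = 4.609, A_nv = 2.852, A_nt = 0.3516 in²; R_n = min(0.6F_uA_nv, 0.6F_yA_gv) + U_bs·F_u·A_nt = 144.4 kips → 72.2 kips.
Bolt shear governs: 26.5 kips.

26.5 kips (bolt shear governs)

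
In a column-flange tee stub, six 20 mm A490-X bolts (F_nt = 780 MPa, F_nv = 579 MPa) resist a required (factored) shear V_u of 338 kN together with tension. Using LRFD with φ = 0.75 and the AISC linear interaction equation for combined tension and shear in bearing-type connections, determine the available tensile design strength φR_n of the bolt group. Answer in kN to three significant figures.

978 kN

A_b = π·20²/4 = 314.2 mm²; f_rv = 338 × 1000 / (6 × 314.2) = 179.3 MPa.
F'_nt = 1.3 F_nt − (F_nt / φF_nv) f_rv = 1.3·780 − (780/(0.75·579))·179.3 = 691.9 MPa, capped at F_nt → F'_nt = 691.9 MPa.
R_n = F'_nt · A_b · n = 691.9 × 314.2 × 6 / 1000 = 1304 kN.
Design strength φR_n = 0.75 × 1304 = 978 kN.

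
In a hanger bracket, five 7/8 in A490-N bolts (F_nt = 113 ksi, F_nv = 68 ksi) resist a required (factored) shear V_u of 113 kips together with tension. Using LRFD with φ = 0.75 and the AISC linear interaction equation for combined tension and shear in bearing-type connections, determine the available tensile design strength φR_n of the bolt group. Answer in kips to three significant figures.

A_b = π·0.875²/4 = 0.6013 in²; f_rv = 113 / (5 × 0.6013) = 37.58 ksi.
F'_nt = 1.3 F_nt − (F_nt / φF_nv) f_rv = 1.3·113 − (113/(0.75·68))·37.58 = 63.63 ksi, capped at F_nt → F'_nt = 63.63 ksi.
R_n = F'_nt · A_b · n = 63.63 × 0.6013 × 5 = 191.3 kips.
Design strength φR_n = 0.75 × 191.3 = 143 kips.

143 kips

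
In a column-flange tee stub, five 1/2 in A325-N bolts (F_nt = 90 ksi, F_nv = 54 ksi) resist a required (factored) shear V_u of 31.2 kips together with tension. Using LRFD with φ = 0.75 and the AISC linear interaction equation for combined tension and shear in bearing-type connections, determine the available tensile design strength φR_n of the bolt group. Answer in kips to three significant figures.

34.1 kips

A_b = π·0.5²/4 = 0.1963 in²; f_rv = 31.2 / (5 × 0.1963) = 31.78 ksi.
F'_nt = 1.3 F_nt − (F_nt / φF_nv) f_rv = 1.3·90 − (90/(0.75·54))·31.78 = 46.38 ksi, capped at F_nt → F'_nt = 46.38 ksi.
R_n = F'_nt · A_b · n = 46.38 × 0.1963 × 5 = 45.53 kips.
Design strength φR_n = 0.75 × 45.53 = 34.1 kips.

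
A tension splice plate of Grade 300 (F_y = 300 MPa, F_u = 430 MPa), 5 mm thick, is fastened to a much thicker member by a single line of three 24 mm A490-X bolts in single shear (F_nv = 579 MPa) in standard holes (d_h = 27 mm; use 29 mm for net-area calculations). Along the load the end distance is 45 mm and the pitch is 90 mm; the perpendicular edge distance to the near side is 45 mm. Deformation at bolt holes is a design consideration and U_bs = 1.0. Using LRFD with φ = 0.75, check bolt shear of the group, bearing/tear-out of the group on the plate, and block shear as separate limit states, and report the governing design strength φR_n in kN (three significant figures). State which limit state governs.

197 kN (block shear governs)

Bolt shear: A_b = π·24²/4 = 452.4 mm²; R_n = 579 × 452.4 × 3 × 1 / 1000 = 785.8 kN → 0.75 × 785.8 = 589 kN.
Bearing: edge l_c = 31.5, r_n = 81.27 kN; interior l_c = 63, r_n = 123.8 kN; R_n = 81.27 + 2·123.8 = 328.9 kN → 247 kN.
Block shear: A_gv = 1125, A_nv = 762.5, A_nt = 152.5 mm²; R_n = min(0.6F_uA_nv, 0.6F_yA_gv) + U_bs·F_u·A_nt = 262.3 kN → 197 kN.
Block shear governs: 197 kN.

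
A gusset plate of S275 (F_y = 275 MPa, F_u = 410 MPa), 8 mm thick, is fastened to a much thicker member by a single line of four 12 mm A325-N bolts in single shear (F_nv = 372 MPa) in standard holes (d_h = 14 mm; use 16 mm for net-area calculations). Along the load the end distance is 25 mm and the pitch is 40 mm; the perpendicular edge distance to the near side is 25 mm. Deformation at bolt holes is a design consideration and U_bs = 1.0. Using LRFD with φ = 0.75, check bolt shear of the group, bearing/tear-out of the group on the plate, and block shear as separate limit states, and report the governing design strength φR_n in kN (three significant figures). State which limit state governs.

Bolt shear: A_b = π·12²/4 = 113.1 mm²; R_n = 372 × 113.1 × 4 × 1 / 1000 = 168.3 kN → 0.75 × 168.3 = 126 kN.
Bearing: edge l_c = 18, r_n = 70.85 kN; interior l_c = 26, r_n = 94.46 kN; R_n = 70.85 + 3·94.46 = 354.2 kN → 266 kN.
Block shear: A_gv = 1160, A_nv = 712, A_nt = 136 mm²; R_n = min(0.6F_uA_nv, 0.6F_yA_gv) + U_bs·F_u·A_nt = 230.9 kN → 173 kN.
Bolt shear governs: 126 kN.

126 kN (bolt shear governs)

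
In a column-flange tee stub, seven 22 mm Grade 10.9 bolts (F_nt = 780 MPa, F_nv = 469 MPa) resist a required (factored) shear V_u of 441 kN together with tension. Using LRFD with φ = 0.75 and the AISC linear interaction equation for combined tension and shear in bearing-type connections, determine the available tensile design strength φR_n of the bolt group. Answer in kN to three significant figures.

1290 kN

A_b = π·22²/4 = 380.1 mm²; f_rv = 441 × 1000 / (7 × 380.1) = 165.7 MPa.
F'_nt = 1.3 F_nt − (F_nt / φF_nv) f_rv = 1.3·780 − (780/(0.75·469))·165.7 = 646.5 MPa, capped at F_nt → F'_nt = 646.5 MPa.
R_n = F'_nt · A_b · n = 646.5 × 380.1 × 7 / 1000 = 1720 kN.
Design strength φR_n = 0.75 × 1720 = 1290 kN.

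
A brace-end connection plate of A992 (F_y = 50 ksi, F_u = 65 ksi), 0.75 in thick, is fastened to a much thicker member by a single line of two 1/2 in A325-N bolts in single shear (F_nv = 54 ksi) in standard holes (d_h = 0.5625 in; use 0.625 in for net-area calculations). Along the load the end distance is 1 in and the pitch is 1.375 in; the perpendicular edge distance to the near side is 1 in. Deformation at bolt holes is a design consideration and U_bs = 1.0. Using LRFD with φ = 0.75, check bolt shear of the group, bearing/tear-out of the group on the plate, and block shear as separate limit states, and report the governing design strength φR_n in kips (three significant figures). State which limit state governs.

15.9 kips (bolt shear governs)

Bolt shear: A_b = π·0.5²/4 = 0.1963 in²; R_n = 54 × 0.1963 × 2 × 1 = 21.21 kips → 0.75 × 21.21 = 15.9 kips.
Bearing: edge l_c = 0.7188, r_n = 42.05 kips; interior l_c = 0.8125, r_n = 47.53 kips; R_n = 42.05 + 1·47.53 = 89.58 kips → 67.2 kips.
Block shear: A_gv = 1.781, A_nv = 1.078, A_nt = 0.5156 in²; R_n = min(0.6F_uA_nv, 0.6F_yA_gv) + U_bs·F_u·A_nt = 75.56 kips → 56.7 kips.
Bolt shear governs: 15.9 kips.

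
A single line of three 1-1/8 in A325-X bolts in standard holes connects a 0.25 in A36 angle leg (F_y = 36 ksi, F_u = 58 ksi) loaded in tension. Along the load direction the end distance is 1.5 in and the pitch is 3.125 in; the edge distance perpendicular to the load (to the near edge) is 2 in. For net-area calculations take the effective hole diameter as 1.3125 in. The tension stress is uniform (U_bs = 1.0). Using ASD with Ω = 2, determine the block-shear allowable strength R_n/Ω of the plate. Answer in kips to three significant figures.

29.2 kips

Shear plane L_v = 1.5 + 2·3.125 = 7.75 in; A_gv = 7.75 × 0.25 = 1.938 in².
A_nv = (7.75 − 2.5·1.3125) × 0.25 = 1.117 in².
A_nt = (2 − 0.5·1.3125) × 0.25 = 0.3359 in².
0.6 F_u A_nv = 38.88 kips; 0.6 F_y A_gv = 41.85 kips → shear rupture governs the shear term.
R_n = 38.88 + 1.0 × 58 × 0.3359 = 58.36 kips.
Allowable strength R_n/Ω = 58.36 / 2 = 29.2 kips.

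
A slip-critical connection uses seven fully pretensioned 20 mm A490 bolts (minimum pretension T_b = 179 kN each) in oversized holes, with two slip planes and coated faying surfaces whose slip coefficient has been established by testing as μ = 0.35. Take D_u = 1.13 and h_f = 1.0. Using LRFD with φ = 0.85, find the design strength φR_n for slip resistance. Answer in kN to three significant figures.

842 kN

R_n = μ · D_u · h_f · T_b · n_s · n_b = 0.35 × 1.13 × 1.0 × 179 × 2 × 7 = 991.1 kN.
Design strength φR_n = 0.85 × 991.1 = 842 kN.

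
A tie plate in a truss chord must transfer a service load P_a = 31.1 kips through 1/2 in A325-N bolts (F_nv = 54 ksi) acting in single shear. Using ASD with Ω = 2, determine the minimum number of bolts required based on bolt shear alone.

6 bolts

A_b = π·0.5²/4 = 0.1963 in².
Per-bolt allowable strength R_n/Ω = 54 × 0.1963 × 1 / 2 = 5.301 kips.
n ≥ 31.1 / 5.301 = 5.866 → use 6 bolts.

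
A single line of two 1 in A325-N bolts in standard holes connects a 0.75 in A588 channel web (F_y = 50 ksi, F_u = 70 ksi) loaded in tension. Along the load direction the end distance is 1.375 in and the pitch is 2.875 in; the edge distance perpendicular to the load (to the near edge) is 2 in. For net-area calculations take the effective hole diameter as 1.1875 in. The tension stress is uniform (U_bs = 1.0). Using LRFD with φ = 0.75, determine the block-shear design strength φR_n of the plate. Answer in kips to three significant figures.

Shear plane L_v = 1.375 + 1·2.875 = 4.25 in; A_gv = 4.25 × 0.75 = 3.188 in².
A_nv = (4.25 − 1.5·1.1875) × 0.75 = 1.852 in².
A_nt = (2 − 0.5·1.1875) × 0.75 = 1.055 in².
0.6 F_u A_nv = 77.77 kips; 0.6 F_y A_gv = 95.62 kips → shear rupture governs the shear term.
R_n = 77.77 + 1.0 × 70 × 1.055 = 151.6 kips.
Design strength φR_n = 0.75 × 151.6 = 114 kips.

114 kips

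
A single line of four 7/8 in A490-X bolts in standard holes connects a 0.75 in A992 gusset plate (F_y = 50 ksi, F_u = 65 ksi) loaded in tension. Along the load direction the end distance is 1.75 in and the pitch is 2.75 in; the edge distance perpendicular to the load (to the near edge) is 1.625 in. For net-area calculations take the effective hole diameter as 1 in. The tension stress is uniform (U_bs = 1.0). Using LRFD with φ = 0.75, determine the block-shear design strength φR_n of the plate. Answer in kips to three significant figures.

184 kips

Shear plane L_v = 1.75 + 3·2.75 = 10 in; A_gv = 10 × 0.75 = 7.5 in².
A_nv = (10 − 3.5·1) × 0.75 = 4.875 in².
A_nt = (1.625 − 0.5·1) × 0.75 = 0.8438 in².
0.6 F_u A_nv = 190.1 kips; 0.6 F_y A_gv = 225 kips → shear rupture governs the shear term.
R_n = 190.1 + 1.0 × 65 × 0.8438 = 245 kips.
Design strength φR_n = 0.75 × 245 = 184 kips.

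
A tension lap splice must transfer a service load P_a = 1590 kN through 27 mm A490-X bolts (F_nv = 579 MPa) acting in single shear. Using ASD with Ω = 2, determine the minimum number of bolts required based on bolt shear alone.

10 bolts

A_b = π·27²/4 = 572.6 mm².
Per-bolt allowable strength R_n/Ω = 579 × 572.6 × 1 / 1000 / 2 = 165.8 kN.
n ≥ 1590 / 165.8 = 9.592 → use 10 bolts.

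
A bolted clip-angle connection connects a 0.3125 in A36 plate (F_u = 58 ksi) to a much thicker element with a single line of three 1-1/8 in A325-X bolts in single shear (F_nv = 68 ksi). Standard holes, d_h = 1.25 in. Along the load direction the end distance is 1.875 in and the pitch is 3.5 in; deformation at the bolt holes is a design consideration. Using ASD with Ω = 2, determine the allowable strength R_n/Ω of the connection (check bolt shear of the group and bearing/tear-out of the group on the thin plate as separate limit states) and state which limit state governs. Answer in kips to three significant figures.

62.5 kips (bearing governs)

Bolt shear: A_b = π·1.125²/4 = 0.994 in²; R_n = 68 × 0.994 × 3 × 1 = 202.8 kips → 202.8 / 2 = 101 kips.
Bearing (1.2 l_c t F_u ≤ 2.4 d t F_u): upper limit = 2.4·1.125·0.3125·58 = 48.94 kips.
  Edge l_c = 1.875 − 1.25/2 = 1.25 → r_n = 27.19 kips; interior l_c = 3.5 − 1.25 = 2.25 → r_n = 48.94 kips.
  R_n,bearing = 1·27.19 + 2·48.94 = 125.1 kips → 125.1 / 2 = 62.5 kips.
Bearing governs: 62.5 kips.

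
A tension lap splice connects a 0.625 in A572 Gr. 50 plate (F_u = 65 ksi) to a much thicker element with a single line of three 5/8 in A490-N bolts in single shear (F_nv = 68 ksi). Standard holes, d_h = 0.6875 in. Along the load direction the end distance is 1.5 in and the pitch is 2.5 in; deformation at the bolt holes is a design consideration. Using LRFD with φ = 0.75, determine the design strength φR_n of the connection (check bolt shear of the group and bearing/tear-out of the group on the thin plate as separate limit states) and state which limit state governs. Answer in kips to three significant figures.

46.9 kips (bolt shear governs)

Bolt shear: A_b = π·0.625²/4 = 0.3068 in²; R_n = 68 × 0.3068 × 3 × 1 = 62.59 kips → 0.75 × 62.59 = 46.9 kips.
Bearing (1.2 l_c t F_u ≤ 2.4 d t F_u): upper limit = 2.4·0.625·0.625·65 = 60.94 kips.
  Edge l_c = 1.5 − 0.6875/2 = 1.156 → r_n = 56.37 kips; interior l_c = 2.5 − 0.6875 = 1.812 → r_n = 60.94 kips.
  R_n,bearing = 1·56.37 + 2·60.94 = 178.2 kips → 0.75 × 178.2 = 134 kips.
Bolt shear governs: 46.9 kips.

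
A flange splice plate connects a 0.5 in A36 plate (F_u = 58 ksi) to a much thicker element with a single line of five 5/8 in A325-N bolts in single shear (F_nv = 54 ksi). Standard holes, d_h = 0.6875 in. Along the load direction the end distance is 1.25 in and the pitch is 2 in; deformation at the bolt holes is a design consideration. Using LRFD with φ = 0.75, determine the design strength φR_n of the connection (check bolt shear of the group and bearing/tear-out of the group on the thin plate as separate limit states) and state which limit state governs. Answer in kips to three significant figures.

Bolt shear: A_b = π·0.625²/4 = 0.3068 in²; R_n = 54 × 0.3068 × 5 × 1 = 82.83 kips → 0.75 × 82.83 = 62.1 kips.
Bearing (1.2 l_c t F_u ≤ 2.4 d t F_u): upper limit = 2.4·0.625·0.5·58 = 43.5 kips.
  Edge l_c = 1.25 − 0.6875/2 = 0.9062 → r_n = 31.54 kips; interior l_c = 2 − 0.6875 = 1.312 → r_n = 43.5 kips.
  R_n,bearing = 1·31.54 + 4·43.5 = 205.5 kips → 0.75 × 205.5 = 154 kips.
Bolt shear governs: 62.1 kips.

62.1 kips (bolt shear governs)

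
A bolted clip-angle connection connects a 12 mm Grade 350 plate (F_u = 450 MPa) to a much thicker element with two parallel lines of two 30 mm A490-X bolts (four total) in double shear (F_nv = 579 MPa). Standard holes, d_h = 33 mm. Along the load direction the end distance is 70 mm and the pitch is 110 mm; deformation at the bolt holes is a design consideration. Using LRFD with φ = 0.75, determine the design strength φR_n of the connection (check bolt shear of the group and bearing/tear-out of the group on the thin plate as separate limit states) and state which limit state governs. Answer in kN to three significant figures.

1100 kN (bearing governs)

Bolt shear: A_b = π·30²/4 = 706.9 mm²; R_n = 579 × 706.9 × 4 × 2 / 1000 = 3274 kN → 0.75 × 3274 = 2460 kN.
Bearing (1.2 l_c t F_u ≤ 2.4 d t F_u): upper limit = 2.4·30·12·450 / 1000 = 388.8 kN.
  Edge l_c = 70 − 33/2 = 53.5 → r_n = 346.7 kN; interior l_c = 110 − 33 = 77 → r_n = 388.8 kN.
  R_n,bearing = 2·346.7 + 2·388.8 = 1471 kN → 0.75 × 1471 = 1100 kN.
Bearing governs: 1100 kN.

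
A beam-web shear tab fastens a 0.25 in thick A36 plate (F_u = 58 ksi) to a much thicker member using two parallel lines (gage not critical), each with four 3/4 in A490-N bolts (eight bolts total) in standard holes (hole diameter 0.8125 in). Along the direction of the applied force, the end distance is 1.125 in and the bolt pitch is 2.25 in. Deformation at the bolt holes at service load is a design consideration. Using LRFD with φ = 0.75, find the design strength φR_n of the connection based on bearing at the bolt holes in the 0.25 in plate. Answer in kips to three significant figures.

131 kips

Per bolt r_n = 1.2 l_c t F_u ≤ 2.4 d t F_u; upper limit = 2.4 × 0.75 × 0.25 × 58 = 26.1 kips.
Edge bolt: l_c = 1.125 − 0.8125/2 = 0.7188 in → 1.2 × 0.7188 × 0.25 × 58 = 12.51 → r_n = 12.51 kips.
Interior bolts: l_c = 2.25 − 0.8125 = 1.438 in → 1.2 × 1.438 × 0.25 × 58 = 25.01 → r_n = 25.01 kips.
R_n = 2 × 12.51 + 6 × 25.01 = 175.1 kips.
Design strength φR_n = 0.75 × 175.1 = 131 kips.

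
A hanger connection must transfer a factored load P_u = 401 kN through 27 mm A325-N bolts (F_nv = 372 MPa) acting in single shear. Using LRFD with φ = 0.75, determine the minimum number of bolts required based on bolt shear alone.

3 bolts

A_b = π·27²/4 = 572.6 mm².
Per-bolt design strength φR_n = 0.75 × 372 × 572.6 × 1 / 1000 = 159.7 kN.
n ≥ 401 / 159.7 = 2.51 → use 3 bolts.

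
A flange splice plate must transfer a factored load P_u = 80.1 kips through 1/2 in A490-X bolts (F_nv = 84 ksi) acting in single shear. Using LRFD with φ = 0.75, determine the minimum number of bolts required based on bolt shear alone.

7 bolts

A_b = π·0.5²/4 = 0.1963 in².
Per-bolt design strength φR_n = 0.75 × 84 × 0.1963 × 1 = 12.37 kips.
n ≥ 80.1 / 12.37 = 6.475 → use 7 bolts.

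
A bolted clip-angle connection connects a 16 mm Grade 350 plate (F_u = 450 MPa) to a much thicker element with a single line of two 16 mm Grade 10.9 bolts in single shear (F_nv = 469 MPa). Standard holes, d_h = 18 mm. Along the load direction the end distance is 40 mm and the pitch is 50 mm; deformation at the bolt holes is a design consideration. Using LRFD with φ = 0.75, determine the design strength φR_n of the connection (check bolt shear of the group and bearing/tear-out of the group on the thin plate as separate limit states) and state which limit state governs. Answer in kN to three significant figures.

Bolt shear: A_b = π·16²/4 = 201.1 mm²; R_n = 469 × 201.1 × 2 × 1 / 1000 = 188.6 kN → 0.75 × 188.6 = 141 kN.
Bearing (1.2 l_c t F_u ≤ 2.4 d t F_u): upper limit = 2.4·16·16·450 / 1000 = 276.5 kN.
  Edge l_c = 40 − 18/2 = 31 → r_n = 267.8 kN; interior l_c = 50 − 18 = 32 → r_n = 276.5 kN.
  R_n,bearing = 1·267.8 + 1·276.5 = 544.3 kN → 0.75 × 544.3 = 408 kN.
Bolt shear governs: 141 kN.

141 kN (bolt shear governs)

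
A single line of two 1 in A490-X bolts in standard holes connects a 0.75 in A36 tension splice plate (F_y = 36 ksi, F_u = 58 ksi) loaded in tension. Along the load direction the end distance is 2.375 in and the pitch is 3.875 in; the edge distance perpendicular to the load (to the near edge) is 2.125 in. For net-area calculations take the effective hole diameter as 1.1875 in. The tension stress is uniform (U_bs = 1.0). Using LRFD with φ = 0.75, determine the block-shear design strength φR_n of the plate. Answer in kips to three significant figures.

126 kips

Shear plane L_v = 2.375 + 1·3.875 = 6.25 in; A_gv = 6.25 × 0.75 = 4.688 in².
A_nv = (6.25 − 1.5·1.1875) × 0.75 = 3.352 in².
A_nt = (2.125 − 0.5·1.1875) × 0.75 = 1.148 in².
0.6 F_u A_nv = 116.6 kips; 0.6 F_y A_gv = 101.2 kips → shear yielding governs the shear term.
R_n = 101.2 + 1.0 × 58 × 1.148 = 167.9 kips.
Design strength φR_n = 0.75 × 167.9 = 126 kips.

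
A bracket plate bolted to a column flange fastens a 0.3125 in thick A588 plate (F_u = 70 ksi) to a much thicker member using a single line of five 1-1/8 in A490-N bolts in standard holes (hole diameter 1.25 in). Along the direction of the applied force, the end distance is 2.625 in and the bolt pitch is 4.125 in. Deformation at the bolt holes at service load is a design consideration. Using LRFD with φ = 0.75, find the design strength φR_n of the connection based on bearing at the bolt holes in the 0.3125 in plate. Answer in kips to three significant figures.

Per bolt r_n = 1.2 l_c t F_u ≤ 2.4 d t F_u; upper limit = 2.4 × 1.125 × 0.3125 × 70 = 59.06 kips.
Edge bolt: l_c = 2.625 − 1.25/2 = 2 in → 1.2 × 2 × 0.3125 × 70 = 52.5 → r_n = 52.5 kips.
Interior bolts: l_c = 4.125 − 1.25 = 2.875 in → 1.2 × 2.875 × 0.3125 × 70 = 75.47 → r_n = 59.06 kips.
R_n = 1 × 52.5 + 4 × 59.06 = 288.8 kips.
Design strength φR_n = 0.75 × 288.8 = 217 kips.

217 kips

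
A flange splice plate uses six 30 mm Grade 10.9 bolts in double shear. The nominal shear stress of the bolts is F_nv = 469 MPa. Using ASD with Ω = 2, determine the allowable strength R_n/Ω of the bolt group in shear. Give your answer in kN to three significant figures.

A_b = π × 30² / 4 = 706.9 mm².
R_n = F_nv · A_b · n · n_s = 469 × 706.9 × 6 × 2 / 1000 = 3978 kN.
Allowable strength R_n/Ω = 3978 / 2 = 1990 kN.

1990 kN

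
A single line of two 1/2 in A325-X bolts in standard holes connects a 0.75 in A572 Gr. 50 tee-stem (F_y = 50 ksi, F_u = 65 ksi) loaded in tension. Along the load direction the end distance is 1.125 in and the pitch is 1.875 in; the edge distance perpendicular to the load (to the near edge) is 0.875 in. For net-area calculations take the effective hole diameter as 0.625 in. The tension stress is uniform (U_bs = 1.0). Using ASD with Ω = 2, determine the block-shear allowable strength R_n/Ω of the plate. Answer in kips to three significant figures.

43.9 kips

Shear plane L_v = 1.125 + 1·1.875 = 3 in; A_gv = 3 × 0.75 = 2.25 in².
A_nv = (3 − 1.5·0.625) × 0.75 = 1.547 in².
A_nt = (0.875 − 0.5·0.625) × 0.75 = 0.4219 in².
0.6 F_u A_nv = 60.33 kips; 0.6 F_y A_gv = 67.5 kips → shear rupture governs the shear term.
R_n = 60.33 + 1.0 × 65 × 0.4219 = 87.75 kips.
Allowable strength R_n/Ω = 87.75 / 2 = 43.9 kips.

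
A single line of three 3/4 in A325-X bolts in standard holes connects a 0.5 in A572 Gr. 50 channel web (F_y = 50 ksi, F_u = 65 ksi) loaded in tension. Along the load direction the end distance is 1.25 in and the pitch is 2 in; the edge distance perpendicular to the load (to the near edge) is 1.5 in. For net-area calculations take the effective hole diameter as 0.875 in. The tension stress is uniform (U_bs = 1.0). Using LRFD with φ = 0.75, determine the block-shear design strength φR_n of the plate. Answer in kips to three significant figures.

Shear plane L_v = 1.25 + 2·2 = 5.25 in; A_gv = 5.25 × 0.5 = 2.625 in².
A_nv = (5.25 − 2.5·0.875) × 0.5 = 1.531 in².
A_nt = (1.5 − 0.5·0.875) × 0.5 = 0.5312 in².
0.6 F_u A_nv = 59.72 kips; 0.6 F_y A_gv = 78.75 kips → shear rupture governs the shear term.
R_n = 59.72 + 1.0 × 65 × 0.5312 = 94.25 kips.
Design strength φR_n = 0.75 × 94.25 = 70.7 kips.

70.7 kips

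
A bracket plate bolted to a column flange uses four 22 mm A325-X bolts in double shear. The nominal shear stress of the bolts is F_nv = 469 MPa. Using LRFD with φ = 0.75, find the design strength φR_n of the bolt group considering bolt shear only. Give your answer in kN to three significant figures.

A_b = π × 22² / 4 = 380.1 mm².
R_n = F_nv · A_b · n · n_s = 469 × 380.1 × 4 × 2 / 1000 = 1426 kN.
Design strength φR_n = 0.75 × 1426 = 1070 kN.

1070 kN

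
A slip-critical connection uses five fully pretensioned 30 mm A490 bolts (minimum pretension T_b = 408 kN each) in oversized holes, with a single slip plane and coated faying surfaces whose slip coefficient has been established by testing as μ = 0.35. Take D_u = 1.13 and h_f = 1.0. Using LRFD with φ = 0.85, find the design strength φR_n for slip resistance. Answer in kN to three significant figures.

R_n = μ · D_u · h_f · T_b · n_s · n_b = 0.35 × 1.13 × 1.0 × 408 × 1 × 5 = 806.8 kN.
Design strength φR_n = 0.85 × 806.8 = 686 kN.

686 kN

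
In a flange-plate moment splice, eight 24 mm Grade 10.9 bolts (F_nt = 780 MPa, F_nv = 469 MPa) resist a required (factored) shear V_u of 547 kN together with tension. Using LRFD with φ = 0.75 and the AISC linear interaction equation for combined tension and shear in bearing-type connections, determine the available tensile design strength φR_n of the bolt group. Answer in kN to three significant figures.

1840 kN

A_b = π·24²/4 = 452.4 mm²; f_rv = 547 × 1000 / (8 × 452.4) = 151.1 MPa.
F'_nt = 1.3 F_nt − (F_nt / φF_nv) f_rv = 1.3·780 − (780/(0.75·469))·151.1 = 678.8 MPa, capped at F_nt → F'_nt = 678.8 MPa.
R_n = F'_nt · A_b · n = 678.8 × 452.4 × 8 / 1000 = 2457 kN.
Design strength φR_n = 0.75 × 2457 = 1840 kN.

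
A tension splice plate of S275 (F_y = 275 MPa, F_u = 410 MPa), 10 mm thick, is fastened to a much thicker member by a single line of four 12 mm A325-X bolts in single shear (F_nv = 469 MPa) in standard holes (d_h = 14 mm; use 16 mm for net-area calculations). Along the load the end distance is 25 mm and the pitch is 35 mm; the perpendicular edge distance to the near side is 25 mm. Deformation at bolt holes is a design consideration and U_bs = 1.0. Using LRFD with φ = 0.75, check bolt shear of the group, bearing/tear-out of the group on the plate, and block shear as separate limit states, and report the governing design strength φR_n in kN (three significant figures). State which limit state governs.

Bolt shear: A_b = π·12²/4 = 113.1 mm²; R_n = 469 × 113.1 × 4 × 1 / 1000 = 212.2 kN → 0.75 × 212.2 = 159 kN.
Bearing: edge l_c = 18, r_n = 88.56 kN; interior l_c = 21, r_n = 103.3 kN; R_n = 88.56 + 3·103.3 = 398.5 kN → 299 kN.
Block shear: A_gv = 1300, A_nv = 740, A_nt = 170 mm²; R_n = min(0.6F_uA_nv, 0.6F_yA_gv) + U_bs·F_u·A_nt = 251.7 kN → 189 kN.
Bolt shear governs: 159 kN.

159 kN (bolt shear governs)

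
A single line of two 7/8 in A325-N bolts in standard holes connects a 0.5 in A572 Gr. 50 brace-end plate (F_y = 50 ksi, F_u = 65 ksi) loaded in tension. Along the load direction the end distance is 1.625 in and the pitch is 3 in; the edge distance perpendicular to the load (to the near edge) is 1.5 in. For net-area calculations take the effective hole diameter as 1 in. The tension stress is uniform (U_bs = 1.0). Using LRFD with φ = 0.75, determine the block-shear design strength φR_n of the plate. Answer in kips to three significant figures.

Shear plane L_v = 1.625 + 1·3 = 4.625 in; A_gv = 4.625 × 0.5 = 2.312 in².
A_nv = (4.625 − 1.5·1) × 0.5 = 1.562 in².
A_nt = (1.5 − 0.5·1) × 0.5 = 0.5 in².
0.6 F_u A_nv = 60.94 kips; 0.6 F_y A_gv = 69.38 kips → shear rupture governs the shear term.
R_n = 60.94 + 1.0 × 65 × 0.5 = 93.44 kips.
Design strength φR_n = 0.75 × 93.44 = 70.1 kips.

70.1 kips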